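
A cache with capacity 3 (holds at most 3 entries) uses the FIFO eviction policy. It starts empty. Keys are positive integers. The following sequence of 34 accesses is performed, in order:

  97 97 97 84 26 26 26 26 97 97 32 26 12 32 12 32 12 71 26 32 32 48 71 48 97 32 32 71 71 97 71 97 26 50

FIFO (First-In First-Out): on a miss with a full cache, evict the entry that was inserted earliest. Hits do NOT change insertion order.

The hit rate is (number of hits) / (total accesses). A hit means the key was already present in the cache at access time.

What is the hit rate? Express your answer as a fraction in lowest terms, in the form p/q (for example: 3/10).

FIFO simulation (capacity=3):
  1. access 97: MISS. Cache (old->new): [97]
  2. access 97: HIT. Cache (old->new): [97]
  3. access 97: HIT. Cache (old->new): [97]
  4. access 84: MISS. Cache (old->new): [97 84]
  5. access 26: MISS. Cache (old->new): [97 84 26]
  6. access 26: HIT. Cache (old->new): [97 84 26]
  7. access 26: HIT. Cache (old->new): [97 84 26]
  8. access 26: HIT. Cache (old->new): [97 84 26]
  9. access 97: HIT. Cache (old->new): [97 84 26]
  10. access 97: HIT. Cache (old->new): [97 84 26]
  11. access 32: MISS, evict 97. Cache (old->new): [84 26 32]
  12. access 26: HIT. Cache (old->new): [84 26 32]
  13. access 12: MISS, evict 84. Cache (old->new): [26 32 12]
  14. access 32: HIT. Cache (old->new): [26 32 12]
  15. access 12: HIT. Cache (old->new): [26 32 12]
  16. access 32: HIT. Cache (old->new): [26 32 12]
  17. access 12: HIT. Cache (old->new): [26 32 12]
  18. access 71: MISS, evict 26. Cache (old->new): [32 12 71]
  19. access 26: MISS, evict 32. Cache (old->new): [12 71 26]
  20. access 32: MISS, evict 12. Cache (old->new): [71 26 32]
  21. access 32: HIT. Cache (old->new): [71 26 32]
  22. access 48: MISS, evict 71. Cache (old->new): [26 32 48]
  23. access 71: MISS, evict 26. Cache (old->new): [32 48 71]
  24. access 48: HIT. Cache (old->new): [32 48 71]
  25. access 97: MISS, evict 32. Cache (old->new): [48 71 97]
  26. access 32: MISS, evict 48. Cache (old->new): [71 97 32]
  27. access 32: HIT. Cache (old->new): [71 97 32]
  28. access 71: HIT. Cache (old->new): [71 97 32]
  29. access 71: HIT. Cache (old->new): [71 97 32]
  30. access 97: HIT. Cache (old->new): [71 97 32]
  31. access 71: HIT. Cache (old->new): [71 97 32]
  32. access 97: HIT. Cache (old->new): [71 97 32]
  33. access 26: MISS, evict 71. Cache (old->new): [97 32 26]
  34. access 50: MISS, evict 97. Cache (old->new): [32 26 50]
Total: 20 hits, 14 misses, 11 evictions

Hit rate = 20/34 = 10/17

Answer: 10/17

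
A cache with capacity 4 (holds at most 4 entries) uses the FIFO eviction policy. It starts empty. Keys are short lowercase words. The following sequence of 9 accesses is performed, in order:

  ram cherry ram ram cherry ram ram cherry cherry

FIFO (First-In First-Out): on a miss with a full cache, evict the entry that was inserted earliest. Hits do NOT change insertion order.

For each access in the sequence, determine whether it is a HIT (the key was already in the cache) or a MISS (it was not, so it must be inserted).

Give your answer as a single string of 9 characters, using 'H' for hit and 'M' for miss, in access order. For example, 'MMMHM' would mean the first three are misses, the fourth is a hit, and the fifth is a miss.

Answer: MMHHHHHHH

Derivation:
FIFO simulation (capacity=4):
  1. access ram: MISS. Cache (old->new): [ram]
  2. access cherry: MISS. Cache (old->new): [ram cherry]
  3. access ram: HIT. Cache (old->new): [ram cherry]
  4. access ram: HIT. Cache (old->new): [ram cherry]
  5. access cherry: HIT. Cache (old->new): [ram cherry]
  6. access ram: HIT. Cache (old->new): [ram cherry]
  7. access ram: HIT. Cache (old->new): [ram cherry]
  8. access cherry: HIT. Cache (old->new): [ram cherry]
  9. access cherry: HIT. Cache (old->new): [ram cherry]
Total: 7 hits, 2 misses, 0 evictions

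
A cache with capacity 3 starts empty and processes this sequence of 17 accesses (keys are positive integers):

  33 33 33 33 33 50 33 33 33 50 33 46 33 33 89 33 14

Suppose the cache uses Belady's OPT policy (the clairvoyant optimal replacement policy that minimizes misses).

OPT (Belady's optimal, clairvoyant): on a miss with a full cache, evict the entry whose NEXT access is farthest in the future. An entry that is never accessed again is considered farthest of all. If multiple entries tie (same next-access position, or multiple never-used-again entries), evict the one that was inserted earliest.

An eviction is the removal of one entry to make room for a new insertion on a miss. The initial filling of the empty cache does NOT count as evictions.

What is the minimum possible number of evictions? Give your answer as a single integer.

OPT (Belady) simulation (capacity=3):
  1. access 33: MISS. Cache: [33]
  2. access 33: HIT. Next use of 33: step 3. Cache: [33]
  3. access 33: HIT. Next use of 33: step 4. Cache: [33]
  4. access 33: HIT. Next use of 33: step 5. Cache: [33]
  5. access 33: HIT. Next use of 33: step 7. Cache: [33]
  6. access 50: MISS. Cache: [33 50]
  7. access 33: HIT. Next use of 33: step 8. Cache: [33 50]
  8. access 33: HIT. Next use of 33: step 9. Cache: [33 50]
  9. access 33: HIT. Next use of 33: step 11. Cache: [33 50]
  10. access 50: HIT. Next use of 50: never. Cache: [33 50]
  11. access 33: HIT. Next use of 33: step 13. Cache: [33 50]
  12. access 46: MISS. Cache: [33 50 46]
  13. access 33: HIT. Next use of 33: step 14. Cache: [33 50 46]
  14. access 33: HIT. Next use of 33: step 16. Cache: [33 50 46]
  15. access 89: MISS, evict 50 (next use: never). Cache: [33 46 89]
  16. access 33: HIT. Next use of 33: never. Cache: [33 46 89]
  17. access 14: MISS, evict 33 (next use: never). Cache: [46 89 14]
Total: 12 hits, 5 misses, 2 evictions

Answer: 2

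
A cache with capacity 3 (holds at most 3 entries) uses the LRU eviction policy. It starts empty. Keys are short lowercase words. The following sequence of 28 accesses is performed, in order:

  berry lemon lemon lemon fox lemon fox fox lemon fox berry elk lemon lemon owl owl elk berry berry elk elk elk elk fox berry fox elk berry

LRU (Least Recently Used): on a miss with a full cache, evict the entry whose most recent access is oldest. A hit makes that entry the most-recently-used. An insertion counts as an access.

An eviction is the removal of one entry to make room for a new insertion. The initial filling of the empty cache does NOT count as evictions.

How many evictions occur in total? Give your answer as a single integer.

Answer: 5

Derivation:
LRU simulation (capacity=3):
  1. access berry: MISS. Cache (LRU->MRU): [berry]
  2. access lemon: MISS. Cache (LRU->MRU): [berry lemon]
  3. access lemon: HIT. Cache (LRU->MRU): [berry lemon]
  4. access lemon: HIT. Cache (LRU->MRU): [berry lemon]
  5. access fox: MISS. Cache (LRU->MRU): [berry lemon fox]
  6. access lemon: HIT. Cache (LRU->MRU): [berry fox lemon]
  7. access fox: HIT. Cache (LRU->MRU): [berry lemon fox]
  8. access fox: HIT. Cache (LRU->MRU): [berry lemon fox]
  9. access lemon: HIT. Cache (LRU->MRU): [berry fox lemon]
  10. access fox: HIT. Cache (LRU->MRU): [berry lemon fox]
  11. access berry: HIT. Cache (LRU->MRU): [lemon fox berry]
  12. access elk: MISS, evict lemon. Cache (LRU->MRU): [fox berry elk]
  13. access lemon: MISS, evict fox. Cache (LRU->MRU): [berry elk lemon]
  14. access lemon: HIT. Cache (LRU->MRU): [berry elk lemon]
  15. access owl: MISS, evict berry. Cache (LRU->MRU): [elk lemon owl]
  16. access owl: HIT. Cache (LRU->MRU): [elk lemon owl]
  17. access elk: HIT. Cache (LRU->MRU): [lemon owl elk]
  18. access berry: MISS, evict lemon. Cache (LRU->MRU): [owl elk berry]
  19. access berry: HIT. Cache (LRU->MRU): [owl elk berry]
  20. access elk: HIT. Cache (LRU->MRU): [owl berry elk]
  21. access elk: HIT. Cache (LRU->MRU): [owl berry elk]
  22. access elk: HIT. Cache (LRU->MRU): [owl berry elk]
  23. access elk: HIT. Cache (LRU->MRU): [owl berry elk]
  24. access fox: MISS, evict owl. Cache (LRU->MRU): [berry elk fox]
  25. access berry: HIT. Cache (LRU->MRU): [elk fox berry]
  26. access fox: HIT. Cache (LRU->MRU): [elk berry fox]
  27. access elk: HIT. Cache (LRU->MRU): [berry fox elk]
  28. access berry: HIT. Cache (LRU->MRU): [fox elk berry]
Total: 20 hits, 8 misses, 5 evictions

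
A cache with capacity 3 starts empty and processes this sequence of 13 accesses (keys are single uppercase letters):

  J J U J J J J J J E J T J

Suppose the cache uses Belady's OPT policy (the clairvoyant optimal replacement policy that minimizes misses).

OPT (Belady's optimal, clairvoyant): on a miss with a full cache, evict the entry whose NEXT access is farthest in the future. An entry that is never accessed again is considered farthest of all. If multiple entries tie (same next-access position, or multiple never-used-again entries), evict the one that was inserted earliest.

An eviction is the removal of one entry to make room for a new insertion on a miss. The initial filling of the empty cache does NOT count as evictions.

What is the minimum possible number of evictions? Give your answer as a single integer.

Answer: 1

Derivation:
OPT (Belady) simulation (capacity=3):
  1. access J: MISS. Cache: [J]
  2. access J: HIT. Next use of J: step 4. Cache: [J]
  3. access U: MISS. Cache: [J U]
  4. access J: HIT. Next use of J: step 5. Cache: [J U]
  5. access J: HIT. Next use of J: step 6. Cache: [J U]
  6. access J: HIT. Next use of J: step 7. Cache: [J U]
  7. access J: HIT. Next use of J: step 8. Cache: [J U]
  8. access J: HIT. Next use of J: step 9. Cache: [J U]
  9. access J: HIT. Next use of J: step 11. Cache: [J U]
  10. access E: MISS. Cache: [J U E]
  11. access J: HIT. Next use of J: step 13. Cache: [J U E]
  12. access T: MISS, evict U (next use: never). Cache: [J E T]
  13. access J: HIT. Next use of J: never. Cache: [J E T]
Total: 9 hits, 4 misses, 1 evictions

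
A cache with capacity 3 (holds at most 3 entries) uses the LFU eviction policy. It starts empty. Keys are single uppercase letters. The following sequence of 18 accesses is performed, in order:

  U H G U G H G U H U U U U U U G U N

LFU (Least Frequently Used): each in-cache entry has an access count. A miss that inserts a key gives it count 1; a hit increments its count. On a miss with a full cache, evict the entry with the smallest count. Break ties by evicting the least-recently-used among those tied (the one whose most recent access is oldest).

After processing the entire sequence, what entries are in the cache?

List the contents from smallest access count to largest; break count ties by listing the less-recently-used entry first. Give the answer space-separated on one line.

LFU simulation (capacity=3):
  1. access U: MISS. Cache: [U(c=1)]
  2. access H: MISS. Cache: [U(c=1) H(c=1)]
  3. access G: MISS. Cache: [U(c=1) H(c=1) G(c=1)]
  4. access U: HIT, count now 2. Cache: [H(c=1) G(c=1) U(c=2)]
  5. access G: HIT, count now 2. Cache: [H(c=1) U(c=2) G(c=2)]
  6. access H: HIT, count now 2. Cache: [U(c=2) G(c=2) H(c=2)]
  7. access G: HIT, count now 3. Cache: [U(c=2) H(c=2) G(c=3)]
  8. access U: HIT, count now 3. Cache: [H(c=2) G(c=3) U(c=3)]
  9. access H: HIT, count now 3. Cache: [G(c=3) U(c=3) H(c=3)]
  10. access U: HIT, count now 4. Cache: [G(c=3) H(c=3) U(c=4)]
  11. access U: HIT, count now 5. Cache: [G(c=3) H(c=3) U(c=5)]
  12. access U: HIT, count now 6. Cache: [G(c=3) H(c=3) U(c=6)]
  13. access U: HIT, count now 7. Cache: [G(c=3) H(c=3) U(c=7)]
  14. access U: HIT, count now 8. Cache: [G(c=3) H(c=3) U(c=8)]
  15. access U: HIT, count now 9. Cache: [G(c=3) H(c=3) U(c=9)]
  16. access G: HIT, count now 4. Cache: [H(c=3) G(c=4) U(c=9)]
  17. access U: HIT, count now 10. Cache: [H(c=3) G(c=4) U(c=10)]
  18. access N: MISS, evict H(c=3). Cache: [N(c=1) G(c=4) U(c=10)]
Total: 14 hits, 4 misses, 1 evictions

Answer: N G U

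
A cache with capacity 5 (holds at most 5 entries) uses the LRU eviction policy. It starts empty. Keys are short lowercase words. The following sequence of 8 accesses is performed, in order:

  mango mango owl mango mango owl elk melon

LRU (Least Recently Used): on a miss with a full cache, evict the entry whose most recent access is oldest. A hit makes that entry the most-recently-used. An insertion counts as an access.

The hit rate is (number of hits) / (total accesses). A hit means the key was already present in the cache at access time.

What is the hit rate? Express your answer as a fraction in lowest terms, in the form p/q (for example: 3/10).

Answer: 1/2

Derivation:
LRU simulation (capacity=5):
  1. access mango: MISS. Cache (LRU->MRU): [mango]
  2. access mango: HIT. Cache (LRU->MRU): [mango]
  3. access owl: MISS. Cache (LRU->MRU): [mango owl]
  4. access mango: HIT. Cache (LRU->MRU): [owl mango]
  5. access mango: HIT. Cache (LRU->MRU): [owl mango]
  6. access owl: HIT. Cache (LRU->MRU): [mango owl]
  7. access elk: MISS. Cache (LRU->MRU): [mango owl elk]
  8. access melon: MISS. Cache (LRU->MRU): [mango owl elk melon]
Total: 4 hits, 4 misses, 0 evictions

Hit rate = 4/8 = 1/2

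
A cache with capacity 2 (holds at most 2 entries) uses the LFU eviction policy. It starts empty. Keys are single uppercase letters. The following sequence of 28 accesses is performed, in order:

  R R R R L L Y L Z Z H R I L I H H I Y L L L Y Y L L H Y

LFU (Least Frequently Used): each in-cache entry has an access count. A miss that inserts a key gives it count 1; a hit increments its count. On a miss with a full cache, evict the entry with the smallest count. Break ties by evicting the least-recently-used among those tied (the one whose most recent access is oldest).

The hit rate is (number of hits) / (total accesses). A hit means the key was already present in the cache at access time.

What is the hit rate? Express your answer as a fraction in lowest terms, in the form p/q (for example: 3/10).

LFU simulation (capacity=2):
  1. access R: MISS. Cache: [R(c=1)]
  2. access R: HIT, count now 2. Cache: [R(c=2)]
  3. access R: HIT, count now 3. Cache: [R(c=3)]
  4. access R: HIT, count now 4. Cache: [R(c=4)]
  5. access L: MISS. Cache: [L(c=1) R(c=4)]
  6. access L: HIT, count now 2. Cache: [L(c=2) R(c=4)]
  7. access Y: MISS, evict L(c=2). Cache: [Y(c=1) R(c=4)]
  8. access L: MISS, evict Y(c=1). Cache: [L(c=1) R(c=4)]
  9. access Z: MISS, evict L(c=1). Cache: [Z(c=1) R(c=4)]
  10. access Z: HIT, count now 2. Cache: [Z(c=2) R(c=4)]
  11. access H: MISS, evict Z(c=2). Cache: [H(c=1) R(c=4)]
  12. access R: HIT, count now 5. Cache: [H(c=1) R(c=5)]
  13. access I: MISS, evict H(c=1). Cache: [I(c=1) R(c=5)]
  14. access L: MISS, evict I(c=1). Cache: [L(c=1) R(c=5)]
  15. access I: MISS, evict L(c=1). Cache: [I(c=1) R(c=5)]
  16. access H: MISS, evict I(c=1). Cache: [H(c=1) R(c=5)]
  17. access H: HIT, count now 2. Cache: [H(c=2) R(c=5)]
  18. access I: MISS, evict H(c=2). Cache: [I(c=1) R(c=5)]
  19. access Y: MISS, evict I(c=1). Cache: [Y(c=1) R(c=5)]
  20. access L: MISS, evict Y(c=1). Cache: [L(c=1) R(c=5)]
  21. access L: HIT, count now 2. Cache: [L(c=2) R(c=5)]
  22. access L: HIT, count now 3. Cache: [L(c=3) R(c=5)]
  23. access Y: MISS, evict L(c=3). Cache: [Y(c=1) R(c=5)]
  24. access Y: HIT, count now 2. Cache: [Y(c=2) R(c=5)]
  25. access L: MISS, evict Y(c=2). Cache: [L(c=1) R(c=5)]
  26. access L: HIT, count now 2. Cache: [L(c=2) R(c=5)]
  27. access H: MISS, evict L(c=2). Cache: [H(c=1) R(c=5)]
  28. access Y: MISS, evict H(c=1). Cache: [Y(c=1) R(c=5)]
Total: 11 hits, 17 misses, 15 evictions

Hit rate = 11/28

Answer: 11/28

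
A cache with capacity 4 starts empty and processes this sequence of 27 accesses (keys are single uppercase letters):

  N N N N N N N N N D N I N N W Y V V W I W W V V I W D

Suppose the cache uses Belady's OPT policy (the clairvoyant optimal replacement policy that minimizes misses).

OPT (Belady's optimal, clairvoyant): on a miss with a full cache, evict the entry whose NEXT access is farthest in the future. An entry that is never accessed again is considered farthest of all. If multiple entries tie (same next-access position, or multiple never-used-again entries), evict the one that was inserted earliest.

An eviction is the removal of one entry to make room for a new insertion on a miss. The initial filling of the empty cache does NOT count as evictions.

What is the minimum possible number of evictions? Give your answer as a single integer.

OPT (Belady) simulation (capacity=4):
  1. access N: MISS. Cache: [N]
  2. access N: HIT. Next use of N: step 3. Cache: [N]
  3. access N: HIT. Next use of N: step 4. Cache: [N]
  4. access N: HIT. Next use of N: step 5. Cache: [N]
  5. access N: HIT. Next use of N: step 6. Cache: [N]
  6. access N: HIT. Next use of N: step 7. Cache: [N]
  7. access N: HIT. Next use of N: step 8. Cache: [N]
  8. access N: HIT. Next use of N: step 9. Cache: [N]
  9. access N: HIT. Next use of N: step 11. Cache: [N]
  10. access D: MISS. Cache: [N D]
  11. access N: HIT. Next use of N: step 13. Cache: [N D]
  12. access I: MISS. Cache: [N D I]
  13. access N: HIT. Next use of N: step 14. Cache: [N D I]
  14. access N: HIT. Next use of N: never. Cache: [N D I]
  15. access W: MISS. Cache: [N D I W]
  16. access Y: MISS, evict N (next use: never). Cache: [D I W Y]
  17. access V: MISS, evict Y (next use: never). Cache: [D I W V]
  18. access V: HIT. Next use of V: step 23. Cache: [D I W V]
  19. access W: HIT. Next use of W: step 21. Cache: [D I W V]
  20. access I: HIT. Next use of I: step 25. Cache: [D I W V]
  21. access W: HIT. Next use of W: step 22. Cache: [D I W V]
  22. access W: HIT. Next use of W: step 26. Cache: [D I W V]
  23. access V: HIT. Next use of V: step 24. Cache: [D I W V]
  24. access V: HIT. Next use of V: never. Cache: [D I W V]
  25. access I: HIT. Next use of I: never. Cache: [D I W V]
  26. access W: HIT. Next use of W: never. Cache: [D I W V]
  27. access D: HIT. Next use of D: never. Cache: [D I W V]
Total: 21 hits, 6 misses, 2 evictions

Answer: 2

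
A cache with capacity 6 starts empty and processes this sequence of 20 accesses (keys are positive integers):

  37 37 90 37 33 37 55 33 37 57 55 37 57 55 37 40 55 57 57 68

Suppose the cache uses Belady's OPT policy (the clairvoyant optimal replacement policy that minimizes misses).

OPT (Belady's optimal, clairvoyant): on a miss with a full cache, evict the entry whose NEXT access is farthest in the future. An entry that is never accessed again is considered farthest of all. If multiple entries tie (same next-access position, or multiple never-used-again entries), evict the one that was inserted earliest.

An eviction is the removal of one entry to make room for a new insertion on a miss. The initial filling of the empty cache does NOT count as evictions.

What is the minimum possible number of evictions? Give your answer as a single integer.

OPT (Belady) simulation (capacity=6):
  1. access 37: MISS. Cache: [37]
  2. access 37: HIT. Next use of 37: step 4. Cache: [37]
  3. access 90: MISS. Cache: [37 90]
  4. access 37: HIT. Next use of 37: step 6. Cache: [37 90]
  5. access 33: MISS. Cache: [37 90 33]
  6. access 37: HIT. Next use of 37: step 9. Cache: [37 90 33]
  7. access 55: MISS. Cache: [37 90 33 55]
  8. access 33: HIT. Next use of 33: never. Cache: [37 90 33 55]
  9. access 37: HIT. Next use of 37: step 12. Cache: [37 90 33 55]
  10. access 57: MISS. Cache: [37 90 33 55 57]
  11. access 55: HIT. Next use of 55: step 14. Cache: [37 90 33 55 57]
  12. access 37: HIT. Next use of 37: step 15. Cache: [37 90 33 55 57]
  13. access 57: HIT. Next use of 57: step 18. Cache: [37 90 33 55 57]
  14. access 55: HIT. Next use of 55: step 17. Cache: [37 90 33 55 57]
  15. access 37: HIT. Next use of 37: never. Cache: [37 90 33 55 57]
  16. access 40: MISS. Cache: [37 90 33 55 57 40]
  17. access 55: HIT. Next use of 55: never. Cache: [37 90 33 55 57 40]
  18. access 57: HIT. Next use of 57: step 19. Cache: [37 90 33 55 57 40]
  19. access 57: HIT. Next use of 57: never. Cache: [37 90 33 55 57 40]
  20. access 68: MISS, evict 37 (next use: never). Cache: [90 33 55 57 40 68]
Total: 13 hits, 7 misses, 1 evictions

Answer: 1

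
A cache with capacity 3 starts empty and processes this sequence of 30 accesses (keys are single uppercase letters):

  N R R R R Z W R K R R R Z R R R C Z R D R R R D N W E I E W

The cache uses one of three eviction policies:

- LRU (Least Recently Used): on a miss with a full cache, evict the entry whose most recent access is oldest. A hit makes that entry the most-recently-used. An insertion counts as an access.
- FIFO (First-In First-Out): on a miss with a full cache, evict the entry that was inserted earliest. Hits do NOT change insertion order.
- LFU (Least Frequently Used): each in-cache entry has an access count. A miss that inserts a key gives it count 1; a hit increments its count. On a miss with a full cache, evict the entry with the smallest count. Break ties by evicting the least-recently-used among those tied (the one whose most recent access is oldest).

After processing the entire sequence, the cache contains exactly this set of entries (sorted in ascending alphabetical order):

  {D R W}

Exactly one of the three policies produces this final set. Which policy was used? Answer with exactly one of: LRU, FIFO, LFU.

Simulating under each policy and comparing final sets:
  LRU: final set = {E I W} -> differs
  FIFO: final set = {E I W} -> differs
  LFU: final set = {D R W} -> MATCHES target
Only LFU produces the target set.

Answer: LFU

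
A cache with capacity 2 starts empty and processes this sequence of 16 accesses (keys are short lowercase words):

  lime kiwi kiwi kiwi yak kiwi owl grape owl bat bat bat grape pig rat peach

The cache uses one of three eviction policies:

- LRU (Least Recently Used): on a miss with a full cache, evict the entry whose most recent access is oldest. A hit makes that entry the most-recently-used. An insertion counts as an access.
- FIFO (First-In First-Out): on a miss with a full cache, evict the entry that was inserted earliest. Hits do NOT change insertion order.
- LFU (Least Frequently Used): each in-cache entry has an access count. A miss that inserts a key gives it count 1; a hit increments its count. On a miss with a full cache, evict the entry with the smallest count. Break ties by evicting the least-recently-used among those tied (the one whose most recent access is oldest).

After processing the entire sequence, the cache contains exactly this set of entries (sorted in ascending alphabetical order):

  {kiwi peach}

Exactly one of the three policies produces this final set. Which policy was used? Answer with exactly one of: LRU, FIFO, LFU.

Simulating under each policy and comparing final sets:
  LRU: final set = {peach rat} -> differs
  FIFO: final set = {peach rat} -> differs
  LFU: final set = {kiwi peach} -> MATCHES target
Only LFU produces the target set.

Answer: LFU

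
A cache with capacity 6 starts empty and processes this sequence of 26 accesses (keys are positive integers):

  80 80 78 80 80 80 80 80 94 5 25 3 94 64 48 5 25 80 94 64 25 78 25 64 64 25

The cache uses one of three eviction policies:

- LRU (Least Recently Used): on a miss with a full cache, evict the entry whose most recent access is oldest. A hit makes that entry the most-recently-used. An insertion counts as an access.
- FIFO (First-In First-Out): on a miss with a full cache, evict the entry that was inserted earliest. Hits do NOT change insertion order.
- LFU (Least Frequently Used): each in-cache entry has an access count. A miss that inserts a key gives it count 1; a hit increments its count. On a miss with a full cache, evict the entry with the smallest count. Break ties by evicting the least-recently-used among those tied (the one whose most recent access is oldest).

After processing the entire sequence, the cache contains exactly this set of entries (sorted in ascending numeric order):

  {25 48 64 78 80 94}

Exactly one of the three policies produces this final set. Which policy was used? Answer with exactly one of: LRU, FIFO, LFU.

Answer: FIFO

Derivation:
Simulating under each policy and comparing final sets:
  LRU: final set = {5 25 64 78 80 94} -> differs
  FIFO: final set = {25 48 64 78 80 94} -> MATCHES target
  LFU: final set = {5 25 64 78 80 94} -> differs
Only FIFO produces the target set.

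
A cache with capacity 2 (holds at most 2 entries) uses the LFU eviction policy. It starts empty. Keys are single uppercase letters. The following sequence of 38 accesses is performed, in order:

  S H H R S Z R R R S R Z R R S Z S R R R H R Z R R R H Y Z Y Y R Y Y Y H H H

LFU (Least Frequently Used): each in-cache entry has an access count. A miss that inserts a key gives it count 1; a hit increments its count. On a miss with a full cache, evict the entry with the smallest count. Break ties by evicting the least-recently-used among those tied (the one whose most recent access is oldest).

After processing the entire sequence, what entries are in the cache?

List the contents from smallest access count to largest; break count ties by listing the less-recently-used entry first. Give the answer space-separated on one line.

Answer: H R

Derivation:
LFU simulation (capacity=2):
  1. access S: MISS. Cache: [S(c=1)]
  2. access H: MISS. Cache: [S(c=1) H(c=1)]
  3. access H: HIT, count now 2. Cache: [S(c=1) H(c=2)]
  4. access R: MISS, evict S(c=1). Cache: [R(c=1) H(c=2)]
  5. access S: MISS, evict R(c=1). Cache: [S(c=1) H(c=2)]
  6. access Z: MISS, evict S(c=1). Cache: [Z(c=1) H(c=2)]
  7. access R: MISS, evict Z(c=1). Cache: [R(c=1) H(c=2)]
  8. access R: HIT, count now 2. Cache: [H(c=2) R(c=2)]
  9. access R: HIT, count now 3. Cache: [H(c=2) R(c=3)]
  10. access S: MISS, evict H(c=2). Cache: [S(c=1) R(c=3)]
  11. access R: HIT, count now 4. Cache: [S(c=1) R(c=4)]
  12. access Z: MISS, evict S(c=1). Cache: [Z(c=1) R(c=4)]
  13. access R: HIT, count now 5. Cache: [Z(c=1) R(c=5)]
  14. access R: HIT, count now 6. Cache: [Z(c=1) R(c=6)]
  15. access S: MISS, evict Z(c=1). Cache: [S(c=1) R(c=6)]
  16. access Z: MISS, evict S(c=1). Cache: [Z(c=1) R(c=6)]
  17. access S: MISS, evict Z(c=1). Cache: [S(c=1) R(c=6)]
  18. access R: HIT, count now 7. Cache: [S(c=1) R(c=7)]
  19. access R: HIT, count now 8. Cache: [S(c=1) R(c=8)]
  20. access R: HIT, count now 9. Cache: [S(c=1) R(c=9)]
  21. access H: MISS, evict S(c=1). Cache: [H(c=1) R(c=9)]
  22. access R: HIT, count now 10. Cache: [H(c=1) R(c=10)]
  23. access Z: MISS, evict H(c=1). Cache: [Z(c=1) R(c=10)]
  24. access R: HIT, count now 11. Cache: [Z(c=1) R(c=11)]
  25. access R: HIT, count now 12. Cache: [Z(c=1) R(c=12)]
  26. access R: HIT, count now 13. Cache: [Z(c=1) R(c=13)]
  27. access H: MISS, evict Z(c=1). Cache: [H(c=1) R(c=13)]
  28. access Y: MISS, evict H(c=1). Cache: [Y(c=1) R(c=13)]
  29. access Z: MISS, evict Y(c=1). Cache: [Z(c=1) R(c=13)]
  30. access Y: MISS, evict Z(c=1). Cache: [Y(c=1) R(c=13)]
  31. access Y: HIT, count now 2. Cache: [Y(c=2) R(c=13)]
  32. access R: HIT, count now 14. Cache: [Y(c=2) R(c=14)]
  33. access Y: HIT, count now 3. Cache: [Y(c=3) R(c=14)]
  34. access Y: HIT, count now 4. Cache: [Y(c=4) R(c=14)]
  35. access Y: HIT, count now 5. Cache: [Y(c=5) R(c=14)]
  36. access H: MISS, evict Y(c=5). Cache: [H(c=1) R(c=14)]
  37. access H: HIT, count now 2. Cache: [H(c=2) R(c=14)]
  38. access H: HIT, count now 3. Cache: [H(c=3) R(c=14)]
Total: 20 hits, 18 misses, 16 evictions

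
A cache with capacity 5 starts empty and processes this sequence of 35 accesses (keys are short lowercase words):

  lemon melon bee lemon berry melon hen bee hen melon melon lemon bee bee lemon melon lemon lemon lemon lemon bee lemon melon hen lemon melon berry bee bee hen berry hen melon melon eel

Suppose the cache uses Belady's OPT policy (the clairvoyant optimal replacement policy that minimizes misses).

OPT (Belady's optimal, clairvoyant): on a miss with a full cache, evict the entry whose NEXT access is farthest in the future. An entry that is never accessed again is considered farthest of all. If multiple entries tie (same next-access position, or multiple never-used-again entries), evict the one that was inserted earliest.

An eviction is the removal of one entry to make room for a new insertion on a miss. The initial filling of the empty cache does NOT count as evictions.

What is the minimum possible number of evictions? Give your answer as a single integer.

Answer: 1

Derivation:
OPT (Belady) simulation (capacity=5):
  1. access lemon: MISS. Cache: [lemon]
  2. access melon: MISS. Cache: [lemon melon]
  3. access bee: MISS. Cache: [lemon melon bee]
  4. access lemon: HIT. Next use of lemon: step 12. Cache: [lemon melon bee]
  5. access berry: MISS. Cache: [lemon melon bee berry]
  6. access melon: HIT. Next use of melon: step 10. Cache: [lemon melon bee berry]
  7. access hen: MISS. Cache: [lemon melon bee berry hen]
  8. access bee: HIT. Next use of bee: step 13. Cache: [lemon melon bee berry hen]
  9. access hen: HIT. Next use of hen: step 24. Cache: [lemon melon bee berry hen]
  10. access melon: HIT. Next use of melon: step 11. Cache: [lemon melon bee berry hen]
  11. access melon: HIT. Next use of melon: step 16. Cache: [lemon melon bee berry hen]
  12. access lemon: HIT. Next use of lemon: step 15. Cache: [lemon melon bee berry hen]
  13. access bee: HIT. Next use of bee: step 14. Cache: [lemon melon bee berry hen]
  14. access bee: HIT. Next use of bee: step 21. Cache: [lemon melon bee berry hen]
  15. access lemon: HIT. Next use of lemon: step 17. Cache: [lemon melon bee berry hen]
  16. access melon: HIT. Next use of melon: step 23. Cache: [lemon melon bee berry hen]
  17. access lemon: HIT. Next use of lemon: step 18. Cache: [lemon melon bee berry hen]
  18. access lemon: HIT. Next use of lemon: step 19. Cache: [lemon melon bee berry hen]
  19. access lemon: HIT. Next use of lemon: step 20. Cache: [lemon melon bee berry hen]
  20. access lemon: HIT. Next use of lemon: step 22. Cache: [lemon melon bee berry hen]
  21. access bee: HIT. Next use of bee: step 28. Cache: [lemon melon bee berry hen]
  22. access lemon: HIT. Next use of lemon: step 25. Cache: [lemon melon bee berry hen]
  23. access melon: HIT. Next use of melon: step 26. Cache: [lemon melon bee berry hen]
  24. access hen: HIT. Next use of hen: step 30. Cache: [lemon melon bee berry hen]
  25. access lemon: HIT. Next use of lemon: never. Cache: [lemon melon bee berry hen]
  26. access melon: HIT. Next use of melon: step 33. Cache: [lemon melon bee berry hen]
  27. access berry: HIT. Next use of berry: step 31. Cache: [lemon melon bee berry hen]
  28. access bee: HIT. Next use of bee: step 29. Cache: [lemon melon bee berry hen]
  29. access bee: HIT. Next use of bee: never. Cache: [lemon melon bee berry hen]
  30. access hen: HIT. Next use of hen: step 32. Cache: [lemon melon bee berry hen]
  31. access berry: HIT. Next use of berry: never. Cache: [lemon melon bee berry hen]
  32. access hen: HIT. Next use of hen: never. Cache: [lemon melon bee berry hen]
  33. access melon: HIT. Next use of melon: step 34. Cache: [lemon melon bee berry hen]
  34. access melon: HIT. Next use of melon: never. Cache: [lemon melon bee berry hen]
  35. access eel: MISS, evict lemon (next use: never). Cache: [melon bee berry hen eel]
Total: 29 hits, 6 misses, 1 evictions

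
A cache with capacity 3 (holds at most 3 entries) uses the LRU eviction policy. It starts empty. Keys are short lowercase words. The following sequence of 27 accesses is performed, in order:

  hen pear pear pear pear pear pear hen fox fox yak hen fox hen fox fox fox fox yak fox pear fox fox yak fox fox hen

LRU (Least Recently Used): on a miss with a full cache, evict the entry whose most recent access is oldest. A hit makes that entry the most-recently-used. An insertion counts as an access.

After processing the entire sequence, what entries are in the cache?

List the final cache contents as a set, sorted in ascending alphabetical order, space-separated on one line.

LRU simulation (capacity=3):
  1. access hen: MISS. Cache (LRU->MRU): [hen]
  2. access pear: MISS. Cache (LRU->MRU): [hen pear]
  3. access pear: HIT. Cache (LRU->MRU): [hen pear]
  4. access pear: HIT. Cache (LRU->MRU): [hen pear]
  5. access pear: HIT. Cache (LRU->MRU): [hen pear]
  6. access pear: HIT. Cache (LRU->MRU): [hen pear]
  7. access pear: HIT. Cache (LRU->MRU): [hen pear]
  8. access hen: HIT. Cache (LRU->MRU): [pear hen]
  9. access fox: MISS. Cache (LRU->MRU): [pear hen fox]
  10. access fox: HIT. Cache (LRU->MRU): [pear hen fox]
  11. access yak: MISS, evict pear. Cache (LRU->MRU): [hen fox yak]
  12. access hen: HIT. Cache (LRU->MRU): [fox yak hen]
  13. access fox: HIT. Cache (LRU->MRU): [yak hen fox]
  14. access hen: HIT. Cache (LRU->MRU): [yak fox hen]
  15. access fox: HIT. Cache (LRU->MRU): [yak hen fox]
  16. access fox: HIT. Cache (LRU->MRU): [yak hen fox]
  17. access fox: HIT. Cache (LRU->MRU): [yak hen fox]
  18. access fox: HIT. Cache (LRU->MRU): [yak hen fox]
  19. access yak: HIT. Cache (LRU->MRU): [hen fox yak]
  20. access fox: HIT. Cache (LRU->MRU): [hen yak fox]
  21. access pear: MISS, evict hen. Cache (LRU->MRU): [yak fox pear]
  22. access fox: HIT. Cache (LRU->MRU): [yak pear fox]
  23. access fox: HIT. Cache (LRU->MRU): [yak pear fox]
  24. access yak: HIT. Cache (LRU->MRU): [pear fox yak]
  25. access fox: HIT. Cache (LRU->MRU): [pear yak fox]
  26. access fox: HIT. Cache (LRU->MRU): [pear yak fox]
  27. access hen: MISS, evict pear. Cache (LRU->MRU): [yak fox hen]
Total: 21 hits, 6 misses, 3 evictions

Answer: fox hen yak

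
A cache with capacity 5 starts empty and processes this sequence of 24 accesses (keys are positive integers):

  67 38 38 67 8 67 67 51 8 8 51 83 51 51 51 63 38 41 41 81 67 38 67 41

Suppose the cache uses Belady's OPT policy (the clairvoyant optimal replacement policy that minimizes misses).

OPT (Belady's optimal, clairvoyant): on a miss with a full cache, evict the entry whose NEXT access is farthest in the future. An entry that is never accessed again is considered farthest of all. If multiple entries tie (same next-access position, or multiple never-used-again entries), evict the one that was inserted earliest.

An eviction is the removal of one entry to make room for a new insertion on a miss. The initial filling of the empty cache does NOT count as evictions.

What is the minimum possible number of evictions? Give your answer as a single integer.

Answer: 3

Derivation:
OPT (Belady) simulation (capacity=5):
  1. access 67: MISS. Cache: [67]
  2. access 38: MISS. Cache: [67 38]
  3. access 38: HIT. Next use of 38: step 17. Cache: [67 38]
  4. access 67: HIT. Next use of 67: step 6. Cache: [67 38]
  5. access 8: MISS. Cache: [67 38 8]
  6. access 67: HIT. Next use of 67: step 7. Cache: [67 38 8]
  7. access 67: HIT. Next use of 67: step 21. Cache: [67 38 8]
  8. access 51: MISS. Cache: [67 38 8 51]
  9. access 8: HIT. Next use of 8: step 10. Cache: [67 38 8 51]
  10. access 8: HIT. Next use of 8: never. Cache: [67 38 8 51]
  11. access 51: HIT. Next use of 51: step 13. Cache: [67 38 8 51]
  12. access 83: MISS. Cache: [67 38 8 51 83]
  13. access 51: HIT. Next use of 51: step 14. Cache: [67 38 8 51 83]
  14. access 51: HIT. Next use of 51: step 15. Cache: [67 38 8 51 83]
  15. access 51: HIT. Next use of 51: never. Cache: [67 38 8 51 83]
  16. access 63: MISS, evict 8 (next use: never). Cache: [67 38 51 83 63]
  17. access 38: HIT. Next use of 38: step 22. Cache: [67 38 51 83 63]
  18. access 41: MISS, evict 51 (next use: never). Cache: [67 38 83 63 41]
  19. access 41: HIT. Next use of 41: step 24. Cache: [67 38 83 63 41]
  20. access 81: MISS, evict 83 (next use: never). Cache: [67 38 63 41 81]
  21. access 67: HIT. Next use of 67: step 23. Cache: [67 38 63 41 81]
  22. access 38: HIT. Next use of 38: never. Cache: [67 38 63 41 81]
  23. access 67: HIT. Next use of 67: never. Cache: [67 38 63 41 81]
  24. access 41: HIT. Next use of 41: never. Cache: [67 38 63 41 81]
Total: 16 hits, 8 misses, 3 evictions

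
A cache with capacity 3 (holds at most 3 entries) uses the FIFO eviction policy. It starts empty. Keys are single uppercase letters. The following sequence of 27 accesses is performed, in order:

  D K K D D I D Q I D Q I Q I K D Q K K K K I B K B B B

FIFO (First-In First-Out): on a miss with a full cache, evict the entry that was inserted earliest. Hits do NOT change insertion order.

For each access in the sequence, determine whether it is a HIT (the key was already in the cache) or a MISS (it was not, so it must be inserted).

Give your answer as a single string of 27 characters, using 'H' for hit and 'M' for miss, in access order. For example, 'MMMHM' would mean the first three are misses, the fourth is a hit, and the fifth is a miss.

FIFO simulation (capacity=3):
  1. access D: MISS. Cache (old->new): [D]
  2. access K: MISS. Cache (old->new): [D K]
  3. access K: HIT. Cache (old->new): [D K]
  4. access D: HIT. Cache (old->new): [D K]
  5. access D: HIT. Cache (old->new): [D K]
  6. access I: MISS. Cache (old->new): [D K I]
  7. access D: HIT. Cache (old->new): [D K I]
  8. access Q: MISS, evict D. Cache (old->new): [K I Q]
  9. access I: HIT. Cache (old->new): [K I Q]
  10. access D: MISS, evict K. Cache (old->new): [I Q D]
  11. access Q: HIT. Cache (old->new): [I Q D]
  12. access I: HIT. Cache (old->new): [I Q D]
  13. access Q: HIT. Cache (old->new): [I Q D]
  14. access I: HIT. Cache (old->new): [I Q D]
  15. access K: MISS, evict I. Cache (old->new): [Q D K]
  16. access D: HIT. Cache (old->new): [Q D K]
  17. access Q: HIT. Cache (old->new): [Q D K]
  18. access K: HIT. Cache (old->new): [Q D K]
  19. access K: HIT. Cache (old->new): [Q D K]
  20. access K: HIT. Cache (old->new): [Q D K]
  21. access K: HIT. Cache (old->new): [Q D K]
  22. access I: MISS, evict Q. Cache (old->new): [D K I]
  23. access B: MISS, evict D. Cache (old->new): [K I B]
  24. access K: HIT. Cache (old->new): [K I B]
  25. access B: HIT. Cache (old->new): [K I B]
  26. access B: HIT. Cache (old->new): [K I B]
  27. access B: HIT. Cache (old->new): [K I B]
Total: 19 hits, 8 misses, 5 evictions

Answer: MMHHHMHMHMHHHHMHHHHHHMMHHHH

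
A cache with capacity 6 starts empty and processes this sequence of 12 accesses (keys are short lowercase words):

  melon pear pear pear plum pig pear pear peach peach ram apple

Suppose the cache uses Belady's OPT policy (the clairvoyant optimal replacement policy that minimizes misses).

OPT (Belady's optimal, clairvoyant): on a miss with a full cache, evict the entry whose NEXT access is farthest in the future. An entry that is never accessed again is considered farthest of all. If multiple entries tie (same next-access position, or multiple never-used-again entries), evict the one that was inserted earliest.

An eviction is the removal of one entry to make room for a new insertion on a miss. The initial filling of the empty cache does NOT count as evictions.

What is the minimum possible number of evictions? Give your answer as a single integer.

Answer: 1

Derivation:
OPT (Belady) simulation (capacity=6):
  1. access melon: MISS. Cache: [melon]
  2. access pear: MISS. Cache: [melon pear]
  3. access pear: HIT. Next use of pear: step 4. Cache: [melon pear]
  4. access pear: HIT. Next use of pear: step 7. Cache: [melon pear]
  5. access plum: MISS. Cache: [melon pear plum]
  6. access pig: MISS. Cache: [melon pear plum pig]
  7. access pear: HIT. Next use of pear: step 8. Cache: [melon pear plum pig]
  8. access pear: HIT. Next use of pear: never. Cache: [melon pear plum pig]
  9. access peach: MISS. Cache: [melon pear plum pig peach]
  10. access peach: HIT. Next use of peach: never. Cache: [melon pear plum pig peach]
  11. access ram: MISS. Cache: [melon pear plum pig peach ram]
  12. access apple: MISS, evict melon (next use: never). Cache: [pear plum pig peach ram apple]
Total: 5 hits, 7 misses, 1 evictions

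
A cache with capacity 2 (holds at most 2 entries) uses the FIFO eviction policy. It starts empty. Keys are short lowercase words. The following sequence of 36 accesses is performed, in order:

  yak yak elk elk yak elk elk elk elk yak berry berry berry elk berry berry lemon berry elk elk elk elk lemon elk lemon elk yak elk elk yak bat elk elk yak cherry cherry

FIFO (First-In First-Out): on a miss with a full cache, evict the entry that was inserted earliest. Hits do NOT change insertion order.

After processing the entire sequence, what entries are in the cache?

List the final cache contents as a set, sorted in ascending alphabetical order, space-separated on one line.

FIFO simulation (capacity=2):
  1. access yak: MISS. Cache (old->new): [yak]
  2. access yak: HIT. Cache (old->new): [yak]
  3. access elk: MISS. Cache (old->new): [yak elk]
  4. access elk: HIT. Cache (old->new): [yak elk]
  5. access yak: HIT. Cache (old->new): [yak elk]
  6. access elk: HIT. Cache (old->new): [yak elk]
  7. access elk: HIT. Cache (old->new): [yak elk]
  8. access elk: HIT. Cache (old->new): [yak elk]
  9. access elk: HIT. Cache (old->new): [yak elk]
  10. access yak: HIT. Cache (old->new): [yak elk]
  11. access berry: MISS, evict yak. Cache (old->new): [elk berry]
  12. access berry: HIT. Cache (old->new): [elk berry]
  13. access berry: HIT. Cache (old->new): [elk berry]
  14. access elk: HIT. Cache (old->new): [elk berry]
  15. access berry: HIT. Cache (old->new): [elk berry]
  16. access berry: HIT. Cache (old->new): [elk berry]
  17. access lemon: MISS, evict elk. Cache (old->new): [berry lemon]
  18. access berry: HIT. Cache (old->new): [berry lemon]
  19. access elk: MISS, evict berry. Cache (old->new): [lemon elk]
  20. access elk: HIT. Cache (old->new): [lemon elk]
  21. access elk: HIT. Cache (old->new): [lemon elk]
  22. access elk: HIT. Cache (old->new): [lemon elk]
  23. access lemon: HIT. Cache (old->new): [lemon elk]
  24. access elk: HIT. Cache (old->new): [lemon elk]
  25. access lemon: HIT. Cache (old->new): [lemon elk]
  26. access elk: HIT. Cache (old->new): [lemon elk]
  27. access yak: MISS, evict lemon. Cache (old->new): [elk yak]
  28. access elk: HIT. Cache (old->new): [elk yak]
  29. access elk: HIT. Cache (old->new): [elk yak]
  30. access yak: HIT. Cache (old->new): [elk yak]
  31. access bat: MISS, evict elk. Cache (old->new): [yak bat]
  32. access elk: MISS, evict yak. Cache (old->new): [bat elk]
  33. access elk: HIT. Cache (old->new): [bat elk]
  34. access yak: MISS, evict bat. Cache (old->new): [elk yak]
  35. access cherry: MISS, evict elk. Cache (old->new): [yak cherry]
  36. access cherry: HIT. Cache (old->new): [yak cherry]
Total: 26 hits, 10 misses, 8 evictions

Answer: cherry yak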